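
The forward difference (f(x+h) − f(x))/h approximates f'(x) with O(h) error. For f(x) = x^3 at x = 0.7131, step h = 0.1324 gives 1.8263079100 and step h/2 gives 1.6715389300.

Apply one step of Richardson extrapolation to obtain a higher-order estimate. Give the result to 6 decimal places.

1.516770

The method has order 1: 2^1 = 2.
2^1*A(h/2) = 3.3430778600; minus A(h) gives 1.5167699500.
(2*1.6715389300 − 1.8263079100)/(2 − 1) = 1.5167699500
Gap between inputs: 1.548e-01; correction applied: −0.1547689800.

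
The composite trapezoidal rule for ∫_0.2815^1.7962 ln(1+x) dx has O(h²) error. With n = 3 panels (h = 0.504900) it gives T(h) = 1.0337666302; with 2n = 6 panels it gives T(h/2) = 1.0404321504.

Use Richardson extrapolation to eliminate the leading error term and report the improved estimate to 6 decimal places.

1.042654

Error is O(h^2); halving h shrinks it by 2^2 = 4.
Weighted: 4.1617286016 − 1.0337666302 = 3.1279619714
3.1279619714 ÷ 3 = 1.0426539905
Shift from A(h/2): +0.0022218401.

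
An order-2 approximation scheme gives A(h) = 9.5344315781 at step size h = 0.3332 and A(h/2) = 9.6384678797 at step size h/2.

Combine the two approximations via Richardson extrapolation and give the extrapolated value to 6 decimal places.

9.673147

r = 2: numerator weight 4, denominator 3.
Difference of the inputs: 9.6384678797 − 9.5344315781 = 0.1040363016
Correction (A(h/2) − A(h))/(4 − 1) = 0.1040363016/3 = 0.0346787672
R = A(h/2) + (A(h/2) − A(h))/3 = 9.6384678797 + 0.0346787672 = 9.6731466469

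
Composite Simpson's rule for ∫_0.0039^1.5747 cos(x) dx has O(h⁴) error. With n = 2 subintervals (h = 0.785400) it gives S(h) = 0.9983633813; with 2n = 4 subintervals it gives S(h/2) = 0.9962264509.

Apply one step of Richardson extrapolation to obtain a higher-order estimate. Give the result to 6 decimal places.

0.996084

The method has order 4: 2^4 = 16.
Top: 16(0.9962264509) − (0.9983633813) = 14.9412598331
Divide by 2^4 − 1 = 15.
14.9412598331 ÷ 15 = 0.9960839889
Correction |R − A(h/2)| = 1.425e-04; gap |A(h/2) − A(h)| = 2.137e-03.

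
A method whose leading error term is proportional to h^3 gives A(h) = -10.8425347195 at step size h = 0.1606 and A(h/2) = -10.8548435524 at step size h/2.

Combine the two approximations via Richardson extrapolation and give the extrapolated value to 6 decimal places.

r = 3: numerator weight 8, denominator 7.
Top: 8(-10.8548435524) − (-10.8425347195) = -75.9962136997
Divide by 2^3 − 1 = 7.
R = (-75.9962136997)/7 = -10.8566019571

-10.856602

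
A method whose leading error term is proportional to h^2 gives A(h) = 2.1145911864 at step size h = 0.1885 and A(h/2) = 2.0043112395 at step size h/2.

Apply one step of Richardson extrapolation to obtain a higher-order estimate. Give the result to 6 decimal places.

1.967551

The method has order 2: 2^2 = 4.
Top: 4(2.0043112395) − (2.1145911864) = 5.9026537716
Denominator 4 − 1 = 3.
Result: 1.9675512572
Shift from A(h/2): −0.0367599823.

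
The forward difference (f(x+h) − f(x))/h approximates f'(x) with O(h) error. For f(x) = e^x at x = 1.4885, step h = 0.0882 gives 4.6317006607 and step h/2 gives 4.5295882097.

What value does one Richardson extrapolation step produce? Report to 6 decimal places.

Error is O(h^1); halving h shrinks it by 2^1 = 2.
Weighted: 9.0591764194 − 4.6317006607 = 4.4274757587
R = 4.4274757587/1 = 4.4274757587

4.427476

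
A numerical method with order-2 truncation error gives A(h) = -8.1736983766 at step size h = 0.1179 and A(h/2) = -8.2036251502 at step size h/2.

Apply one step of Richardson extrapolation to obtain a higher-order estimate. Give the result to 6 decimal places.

With r = 2 the leading error scales as h^2, so the weight is 2^2 = 4.
Top: 4(-8.2036251502) − (-8.1736983766) = -24.6408022242
R = (-24.6408022242)/3 = -8.2136007414

-8.213601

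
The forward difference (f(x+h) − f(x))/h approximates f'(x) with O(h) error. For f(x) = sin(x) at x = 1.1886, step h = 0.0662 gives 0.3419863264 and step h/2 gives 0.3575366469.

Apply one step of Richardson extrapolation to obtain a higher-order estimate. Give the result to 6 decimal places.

0.373087

Method order is 1; weight 2^1 = 2.
Top: 2(0.3575366469) − (0.3419863264) = 0.3730869674
Divide by 2^1 − 1 = 1.
R = 0.3730869674/1 = 0.3730869674
Correction |R − A(h/2)| = 1.555e-02; gap |A(h/2) − A(h)| = 1.555e-02.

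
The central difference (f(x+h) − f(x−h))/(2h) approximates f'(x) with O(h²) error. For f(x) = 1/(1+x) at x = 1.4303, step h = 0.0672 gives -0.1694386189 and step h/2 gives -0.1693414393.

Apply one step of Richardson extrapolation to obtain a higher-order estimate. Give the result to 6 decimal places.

-0.169309

The method has order 2: 2^2 = 4.
4*(-0.1693414393) − (-0.1694386189) = -0.5079271383
(-0.5079271383) ÷ 3 = -0.1693090461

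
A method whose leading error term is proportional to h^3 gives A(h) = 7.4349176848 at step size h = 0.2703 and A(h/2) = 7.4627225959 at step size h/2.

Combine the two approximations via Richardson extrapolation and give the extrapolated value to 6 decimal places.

r = 3: numerator weight 8, denominator 7.
Numerator 8 × A(h/2) − A(h) = 8 × 7.4627225959 − 7.4349176848 = 52.2668630824
Divide by 2^3 − 1 = 7.
52.2668630824 ÷ 7 = 7.4666947261

7.466695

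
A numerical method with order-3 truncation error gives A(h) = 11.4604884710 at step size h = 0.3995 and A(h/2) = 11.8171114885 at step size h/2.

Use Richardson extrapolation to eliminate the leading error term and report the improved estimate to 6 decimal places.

Order 3 gives 2^r = 8 and 2^r − 1 = 7.
8 × 11.8171114885 − 11.4604884710 = 83.0764034370
83.0764034370 ÷ 7 = 11.8680576339
Gap between inputs: 3.566e-01; correction applied: +0.0509461454.

11.868058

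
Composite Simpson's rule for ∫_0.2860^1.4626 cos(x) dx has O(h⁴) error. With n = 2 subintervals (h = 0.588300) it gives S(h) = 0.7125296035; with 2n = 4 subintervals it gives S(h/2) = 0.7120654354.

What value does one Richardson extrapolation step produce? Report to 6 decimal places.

With r = 4 the leading error scales as h^4, so the weight is 2^4 = 16.
16 × 0.7120654354 − 0.7125296035 = 10.6805173629
R = 10.6805173629/15 = 0.7120344909

0.712034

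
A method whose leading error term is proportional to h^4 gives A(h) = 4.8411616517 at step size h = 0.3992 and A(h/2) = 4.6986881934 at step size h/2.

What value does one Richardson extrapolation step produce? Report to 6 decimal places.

4.689190

The method has order 4: 2^4 = 16.
Top: 16(4.6986881934) − (4.8411616517) = 70.3378494427
Denominator 16 − 1 = 15.
(16 × 4.6986881934 − 4.8411616517)/(16 − 1) = 4.6891899628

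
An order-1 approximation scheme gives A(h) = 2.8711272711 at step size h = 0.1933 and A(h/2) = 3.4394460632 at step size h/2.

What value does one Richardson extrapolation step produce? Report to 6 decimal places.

4.007765

Leading term ∝ h^1; use weight 2 = 2^1.
Top: 2(3.4394460632) − (2.8711272711) = 4.0077648553
Denominator 2 − 1 = 1.
4.0077648553 ÷ 1 = 4.0077648553
Correction |R − A(h/2)| = 5.683e-01; gap |A(h/2) − A(h)| = 5.683e-01.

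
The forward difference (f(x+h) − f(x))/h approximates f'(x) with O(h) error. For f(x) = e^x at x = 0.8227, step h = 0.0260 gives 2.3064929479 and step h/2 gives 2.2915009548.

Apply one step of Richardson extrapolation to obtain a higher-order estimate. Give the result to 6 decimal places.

2.276509

The method has order 1: 2^1 = 2.
A(h/2) − A(h) = 2.2915009548 − 2.3064929479 = -0.0149919931
Correction (A(h/2) − A(h))/(2 − 1) = (-0.0149919931)/1 = -0.0149919931
R = A(h/2) + (A(h/2) − A(h))/1 = 2.2915009548 − 0.0149919931 = 2.2765089617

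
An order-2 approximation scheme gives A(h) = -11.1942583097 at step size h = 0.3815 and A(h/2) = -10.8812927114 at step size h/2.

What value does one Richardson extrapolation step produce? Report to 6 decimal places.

The method has order 2: 2^2 = 4.
4*(-10.8812927114) = -43.5251708456; (-43.5251708456) − (-11.1942583097) = -32.3309125359
Divide by 2^2 − 1 = 3.
Extrapolated: (-32.3309125359) / 3 = -10.7769708453
Gap between inputs: 3.130e-01; correction applied: +0.1043218661.

-10.776971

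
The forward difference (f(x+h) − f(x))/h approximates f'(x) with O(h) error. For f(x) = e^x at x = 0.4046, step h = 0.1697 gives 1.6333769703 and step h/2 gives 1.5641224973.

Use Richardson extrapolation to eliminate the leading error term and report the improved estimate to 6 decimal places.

1.494868

r = 1: numerator weight 2, denominator 1.
2·1.5641224973 = 3.1282449946; 3.1282449946 − 1.6333769703 = 1.4948680243
Divide by 2^1 − 1 = 1.
(2·1.5641224973 − 1.6333769703)/(2 − 1) = 1.4948680243
Gap between inputs: 6.925e-02; correction applied: −0.0692544730.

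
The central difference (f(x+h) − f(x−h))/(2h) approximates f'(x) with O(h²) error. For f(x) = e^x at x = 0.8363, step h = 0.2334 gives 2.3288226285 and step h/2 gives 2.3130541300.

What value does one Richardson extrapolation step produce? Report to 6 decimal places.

2.307798

The method has order 2: 2^2 = 4.
4*2.3130541300 − 2.3288226285 = 6.9233938915
Divide by 2^2 − 1 = 3.
Extrapolated: 6.9233938915 / 3 = 2.3077979638
Shift from A(h/2): −0.0052561662.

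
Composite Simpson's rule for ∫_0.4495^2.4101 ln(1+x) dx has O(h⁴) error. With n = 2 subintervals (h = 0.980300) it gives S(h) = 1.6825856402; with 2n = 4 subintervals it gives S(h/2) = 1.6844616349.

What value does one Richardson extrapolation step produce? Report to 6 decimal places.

1.684587

With r = 4 the leading error scales as h^4, so the weight is 2^4 = 16.
16*1.6844616349 − 1.6825856402 = 25.2688005182
Extrapolated: 25.2688005182 / 15 = 1.6845867012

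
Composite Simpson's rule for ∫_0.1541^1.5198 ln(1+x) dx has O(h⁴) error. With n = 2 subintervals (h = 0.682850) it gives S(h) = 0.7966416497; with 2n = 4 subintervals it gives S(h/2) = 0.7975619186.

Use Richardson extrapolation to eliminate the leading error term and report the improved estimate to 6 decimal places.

Order 4 gives 2^r = 16 and 2^r − 1 = 15.
16*0.7975619186 − 0.7966416497 = 11.9643490479
Denominator 16 − 1 = 15.
(16*0.7975619186 − 0.7966416497)/(16 − 1) = 0.7976232699

0.797623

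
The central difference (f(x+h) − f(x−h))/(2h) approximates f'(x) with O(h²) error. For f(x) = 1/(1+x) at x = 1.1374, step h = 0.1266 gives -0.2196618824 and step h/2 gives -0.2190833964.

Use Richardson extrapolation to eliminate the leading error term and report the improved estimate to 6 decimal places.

Error is O(h^2); halving h shrinks it by 2^2 = 4.
Weighted: (-0.8763335856) − (-0.2196618824) = -0.6566717032
(4×(-0.2190833964) − (-0.2196618824))/(4 − 1) = -0.2188905677
Gap between inputs: 5.785e-04; correction applied: +0.0001928287.

-0.218891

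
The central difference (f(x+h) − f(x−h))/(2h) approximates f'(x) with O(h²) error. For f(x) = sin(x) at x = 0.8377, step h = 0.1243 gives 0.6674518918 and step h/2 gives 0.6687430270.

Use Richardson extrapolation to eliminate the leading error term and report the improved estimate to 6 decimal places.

The method has order 2: 2^2 = 4.
4*0.6687430270 = 2.6749721080; subtract 0.6674518918 → 2.0075202162
2.0075202162 ÷ 3 = 0.6691734054

0.669173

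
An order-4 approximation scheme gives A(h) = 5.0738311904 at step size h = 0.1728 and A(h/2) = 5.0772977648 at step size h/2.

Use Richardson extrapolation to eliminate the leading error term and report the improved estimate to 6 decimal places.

The method has order 4: 2^4 = 16.
Top: 16(5.0772977648) − (5.0738311904) = 76.1629330464
(16×5.0772977648 − 5.0738311904)/(16 − 1) = 5.0775288698

5.077529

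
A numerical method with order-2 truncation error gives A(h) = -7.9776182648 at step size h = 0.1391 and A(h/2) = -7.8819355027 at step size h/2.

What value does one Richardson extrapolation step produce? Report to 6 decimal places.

-7.850041

Order 2 gives 2^r = 4 and 2^r − 1 = 3.
Difference of the inputs: -7.8819355027 − (-7.9776182648) = 0.0956827621
Divide by 2^2 − 1 = 3: 0.0956827621/3 = 0.0318942540
R = -7.8819355027 + 0.0318942540 = -7.8500412487
Shift from A(h/2): +0.0318942540.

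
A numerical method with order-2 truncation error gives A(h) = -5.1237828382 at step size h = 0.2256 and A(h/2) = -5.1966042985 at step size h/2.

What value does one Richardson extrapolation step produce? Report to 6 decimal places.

-5.220878

r = 2: numerator weight 4, denominator 3.
Numerator 4×A(h/2) − A(h) = 4×(-5.1966042985) − (-5.1237828382) = -15.6626343558
Extrapolated: (-15.6626343558) / 3 = -5.2208781186
Gap between inputs: 7.282e-02; correction applied: −0.0242738201.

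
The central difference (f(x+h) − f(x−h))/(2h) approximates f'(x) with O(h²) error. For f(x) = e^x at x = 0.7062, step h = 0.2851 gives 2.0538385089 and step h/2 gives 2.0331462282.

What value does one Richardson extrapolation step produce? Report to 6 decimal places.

The method has order 2: 2^2 = 4.
Weighted: 8.1325849128 − 2.0538385089 = 6.0787464039
Extrapolated: 6.0787464039 / 3 = 2.0262488013

2.026249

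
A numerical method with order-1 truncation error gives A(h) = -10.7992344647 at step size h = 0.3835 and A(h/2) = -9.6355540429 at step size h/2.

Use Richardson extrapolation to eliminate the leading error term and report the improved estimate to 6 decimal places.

-8.471874

r = 1, so 2^r = 2.
Difference of the inputs: -9.6355540429 − (-10.7992344647) = 1.1636804218
Divide by 2^1 − 1 = 1: 1.1636804218/1 = 1.1636804218
R = -9.6355540429 + 1.1636804218 = -8.4718736211
Shift from A(h/2): +1.1636804218.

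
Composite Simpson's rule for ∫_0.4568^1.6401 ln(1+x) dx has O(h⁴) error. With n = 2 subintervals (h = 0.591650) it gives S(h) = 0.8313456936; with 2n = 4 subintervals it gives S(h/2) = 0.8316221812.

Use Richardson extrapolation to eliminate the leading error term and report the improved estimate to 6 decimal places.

0.831641

Order 4 gives 2^r = 16 and 2^r − 1 = 15.
16·0.8316221812 = 13.3059548992; subtract 0.8313456936 → 12.4746092056
Extrapolated: 12.4746092056 / 15 = 0.8316406137
Gap between inputs: 2.765e-04; correction applied: +0.0000184325.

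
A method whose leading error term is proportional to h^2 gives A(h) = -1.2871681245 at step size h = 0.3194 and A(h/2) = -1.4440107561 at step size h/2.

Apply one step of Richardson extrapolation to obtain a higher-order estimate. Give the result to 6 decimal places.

r = 2: numerator weight 4, denominator 3.
4·(-1.4440107561) − (-1.2871681245) = -4.4888748999
R = (-4.4888748999)/3 = -1.4962916333

-1.496292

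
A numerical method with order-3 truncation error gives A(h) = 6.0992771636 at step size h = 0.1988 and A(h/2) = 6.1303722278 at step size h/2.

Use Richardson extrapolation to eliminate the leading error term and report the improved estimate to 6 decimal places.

6.134814

The method has order 3: 2^3 = 8.
8 × 6.1303722278 − 6.0992771636 = 42.9437006588
42.9437006588 ÷ 7 = 6.1348143798
Gap between inputs: 3.110e-02; correction applied: +0.0044421520.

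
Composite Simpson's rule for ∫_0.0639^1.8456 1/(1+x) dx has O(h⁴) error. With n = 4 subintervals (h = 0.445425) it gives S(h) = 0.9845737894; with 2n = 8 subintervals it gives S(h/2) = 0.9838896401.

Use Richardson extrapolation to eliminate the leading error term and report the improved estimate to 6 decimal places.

r = 4: numerator weight 16, denominator 15.
2^4*A(h/2) = 15.7422342416; minus A(h) gives 14.7576604522.
Extrapolated: 14.7576604522 / 15 = 0.9838440301
Shift from A(h/2): −0.0000456100.

0.983844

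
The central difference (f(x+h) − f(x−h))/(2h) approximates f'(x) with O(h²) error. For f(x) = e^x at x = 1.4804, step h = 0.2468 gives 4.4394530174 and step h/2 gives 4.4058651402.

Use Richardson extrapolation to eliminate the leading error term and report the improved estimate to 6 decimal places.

The method has order 2: 2^2 = 4.
4 × 4.4058651402 = 17.6234605608; 17.6234605608 − 4.4394530174 = 13.1840075434
Divide by 2^2 − 1 = 3.
So the Richardson estimate is 4.3946691811.

4.394669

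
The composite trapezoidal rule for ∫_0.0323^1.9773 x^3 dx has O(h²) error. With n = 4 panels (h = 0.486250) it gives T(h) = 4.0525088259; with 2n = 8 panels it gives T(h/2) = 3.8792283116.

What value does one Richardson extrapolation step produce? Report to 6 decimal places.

The method has order 2: 2^2 = 4.
Numerator 4·A(h/2) − A(h) = 4·3.8792283116 − 4.0525088259 = 11.4644044205
11.4644044205 ÷ 3 = 3.8214681402
Shift from A(h/2): −0.0577601714.

3.821468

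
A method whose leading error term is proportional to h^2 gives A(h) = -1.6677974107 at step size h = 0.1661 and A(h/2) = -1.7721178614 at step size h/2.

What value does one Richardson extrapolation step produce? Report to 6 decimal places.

-1.806891

The method has order 2: 2^2 = 4.
Top: 4(-1.7721178614) − (-1.6677974107) = -5.4206740349
Denominator 4 − 1 = 3.
Result: -1.8068913450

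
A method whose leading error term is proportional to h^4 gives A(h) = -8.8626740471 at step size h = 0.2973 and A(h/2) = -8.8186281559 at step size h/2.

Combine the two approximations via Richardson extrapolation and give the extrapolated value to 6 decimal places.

Leading term ∝ h^4; use weight 16 = 2^4.
Top: 16(-8.8186281559) − (-8.8626740471) = -132.2353764473
R = (-132.2353764473)/15 = -8.8156917632

-8.815692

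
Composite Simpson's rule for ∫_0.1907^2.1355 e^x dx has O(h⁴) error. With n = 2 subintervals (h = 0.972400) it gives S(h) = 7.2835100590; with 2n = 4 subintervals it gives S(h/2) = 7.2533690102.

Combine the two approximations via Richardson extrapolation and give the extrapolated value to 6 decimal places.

7.251360

r = 4, so 2^r = 16.
Difference of the inputs: 7.2533690102 − 7.2835100590 = -0.0301410488
Divide by 2^4 − 1 = 15: (-0.0301410488)/15 = -0.0020094033
R = A(h/2) + (A(h/2) − A(h))/15 = 7.2533690102 − 0.0020094033 = 7.2513596069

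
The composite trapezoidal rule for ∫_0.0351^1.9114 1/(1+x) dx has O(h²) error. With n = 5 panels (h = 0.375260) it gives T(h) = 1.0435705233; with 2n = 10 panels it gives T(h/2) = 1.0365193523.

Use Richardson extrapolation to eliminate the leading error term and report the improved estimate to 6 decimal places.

1.034169

r = 2: numerator weight 4, denominator 3.
Top: 4(1.0365193523) − (1.0435705233) = 3.1025068859
(4 × 1.0365193523 − 1.0435705233)/(4 − 1) = 1.0341689620
Gap between inputs: 7.051e-03; correction applied: −0.0023503903.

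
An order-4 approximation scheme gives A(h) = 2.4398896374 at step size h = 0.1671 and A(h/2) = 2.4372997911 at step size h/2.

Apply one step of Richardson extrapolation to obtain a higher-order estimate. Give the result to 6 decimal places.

2.437127

r = 4, so 2^r = 16.
16 × 2.4372997911 − 2.4398896374 = 36.5569070202
R = 36.5569070202/15 = 2.4371271347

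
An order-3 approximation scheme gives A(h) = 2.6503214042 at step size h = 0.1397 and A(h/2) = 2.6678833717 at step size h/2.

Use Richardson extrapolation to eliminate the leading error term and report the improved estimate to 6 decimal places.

r = 3: numerator weight 8, denominator 7.
Difference of the inputs: 2.6678833717 − 2.6503214042 = 0.0175619675
Divide by 2^3 − 1 = 7: 0.0175619675/7 = 0.0025088525
R = A(h/2) + (A(h/2) − A(h))/7 = 2.6678833717 + 0.0025088525 = 2.6703922242

2.670392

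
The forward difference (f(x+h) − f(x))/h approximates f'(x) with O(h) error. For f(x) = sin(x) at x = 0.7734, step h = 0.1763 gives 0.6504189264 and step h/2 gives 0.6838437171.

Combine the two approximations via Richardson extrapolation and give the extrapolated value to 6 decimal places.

Error is O(h^1); halving h shrinks it by 2^1 = 2.
Weighted: 1.3676874342 − 0.6504189264 = 0.7172685078
R = 0.7172685078/1 = 0.7172685078

0.717269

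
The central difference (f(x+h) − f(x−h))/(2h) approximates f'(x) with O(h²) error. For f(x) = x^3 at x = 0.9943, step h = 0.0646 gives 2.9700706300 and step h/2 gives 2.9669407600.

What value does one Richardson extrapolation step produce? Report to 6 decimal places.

2.965897

Leading term ∝ h^2; use weight 4 = 2^2.
4×2.9669407600 = 11.8677630400; subtract 2.9700706300 → 8.8976924100
R = 8.8976924100/3 = 2.9658974700
Shift from A(h/2): −0.0010432900.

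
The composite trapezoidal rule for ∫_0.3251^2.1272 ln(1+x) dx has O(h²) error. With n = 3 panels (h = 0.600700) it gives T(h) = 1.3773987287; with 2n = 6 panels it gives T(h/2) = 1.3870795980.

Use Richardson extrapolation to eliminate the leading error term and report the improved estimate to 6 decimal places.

1.390307

Order 2 gives 2^r = 4 and 2^r − 1 = 3.
4*1.3870795980 − 1.3773987287 = 4.1709196633
Extrapolated: 4.1709196633 / 3 = 1.3903065544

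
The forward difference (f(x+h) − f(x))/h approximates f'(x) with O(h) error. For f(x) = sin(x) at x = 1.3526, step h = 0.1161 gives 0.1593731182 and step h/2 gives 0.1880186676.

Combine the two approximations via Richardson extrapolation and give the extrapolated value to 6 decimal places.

0.216664

Leading term ∝ h^1; use weight 2 = 2^1.
Numerator 2·A(h/2) − A(h) = 2·0.1880186676 − 0.1593731182 = 0.2166642170
Divide by 2^1 − 1 = 1.
So the Richardson estimate is 0.2166642170.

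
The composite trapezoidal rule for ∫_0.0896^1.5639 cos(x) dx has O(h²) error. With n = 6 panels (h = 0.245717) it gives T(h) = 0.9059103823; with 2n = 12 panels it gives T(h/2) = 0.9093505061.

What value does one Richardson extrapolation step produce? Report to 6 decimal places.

Leading term ∝ h^2; use weight 4 = 2^2.
A(h/2) − A(h) = 0.9093505061 − 0.9059103823 = 0.0034401238
Divide by 2^2 − 1 = 3: 0.0034401238/3 = 0.0011467079
R = A(h/2) + (A(h/2) − A(h))/3 = 0.9093505061 + 0.0011467079 = 0.9104972140
Gap between inputs: 3.440e-03; correction applied: +0.0011467079.

0.910497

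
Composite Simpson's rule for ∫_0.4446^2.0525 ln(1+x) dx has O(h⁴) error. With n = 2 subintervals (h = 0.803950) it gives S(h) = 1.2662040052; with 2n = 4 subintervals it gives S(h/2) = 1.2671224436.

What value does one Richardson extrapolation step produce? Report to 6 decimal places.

With r = 4 the leading error scales as h^4, so the weight is 2^4 = 16.
Numerator 16*A(h/2) − A(h) = 16*1.2671224436 − 1.2662040052 = 19.0077550924
(16*1.2671224436 − 1.2662040052)/(16 − 1) = 1.2671836728

1.267184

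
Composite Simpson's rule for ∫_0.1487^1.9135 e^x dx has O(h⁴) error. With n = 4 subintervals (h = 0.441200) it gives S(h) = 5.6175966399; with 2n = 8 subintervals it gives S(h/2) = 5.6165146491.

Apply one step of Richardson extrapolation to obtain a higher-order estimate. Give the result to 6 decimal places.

5.616443

r = 4, so 2^r = 16.
16×5.6165146491 = 89.8642343856; 89.8642343856 − 5.6175966399 = 84.2466377457
Divide by 2^4 − 1 = 15.
So the Richardson estimate is 5.6164425164.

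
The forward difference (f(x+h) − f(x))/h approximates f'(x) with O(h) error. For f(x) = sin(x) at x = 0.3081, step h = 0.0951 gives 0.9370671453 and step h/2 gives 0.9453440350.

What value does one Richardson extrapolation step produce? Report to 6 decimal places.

Method order is 1; weight 2^1 = 2.
2*0.9453440350 = 1.8906880700; 1.8906880700 − 0.9370671453 = 0.9536209247
Denominator 2 − 1 = 1.
So the Richardson estimate is 0.9536209247.
Correction |R − A(h/2)| = 8.277e-03; gap |A(h/2) − A(h)| = 8.277e-03.

0.953621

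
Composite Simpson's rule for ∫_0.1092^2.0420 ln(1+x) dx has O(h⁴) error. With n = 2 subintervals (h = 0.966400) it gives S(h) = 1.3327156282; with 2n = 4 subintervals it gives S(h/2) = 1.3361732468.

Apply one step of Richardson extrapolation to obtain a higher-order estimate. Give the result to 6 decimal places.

Method order is 4; weight 2^4 = 16.
16×1.3361732468 = 21.3787719488; subtract 1.3327156282 → 20.0460563206
20.0460563206 ÷ 15 = 1.3364037547

1.336404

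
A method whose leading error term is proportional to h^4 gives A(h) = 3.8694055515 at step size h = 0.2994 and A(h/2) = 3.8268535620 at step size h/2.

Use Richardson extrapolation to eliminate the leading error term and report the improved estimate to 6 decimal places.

3.824017

Error is O(h^4); halving h shrinks it by 2^4 = 16.
2^4·A(h/2) = 61.2296569920; minus A(h) gives 57.3602514405.
Denominator 16 − 1 = 15.
57.3602514405 ÷ 15 = 3.8240167627
Gap between inputs: 4.255e-02; correction applied: −0.0028367993.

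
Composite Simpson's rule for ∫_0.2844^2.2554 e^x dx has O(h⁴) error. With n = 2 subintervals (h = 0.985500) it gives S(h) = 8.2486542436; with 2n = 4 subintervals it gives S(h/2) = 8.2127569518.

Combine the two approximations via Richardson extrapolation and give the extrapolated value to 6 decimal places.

8.210364

r = 4: numerator weight 16, denominator 15.
16 × 8.2127569518 = 131.4041112288; 131.4041112288 − 8.2486542436 = 123.1554569852
Denominator 16 − 1 = 15.
Result: 8.2103637990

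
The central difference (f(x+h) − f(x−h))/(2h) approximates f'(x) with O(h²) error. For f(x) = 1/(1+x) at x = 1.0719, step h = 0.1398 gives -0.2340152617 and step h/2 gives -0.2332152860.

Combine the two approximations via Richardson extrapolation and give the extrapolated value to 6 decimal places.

-0.232949

r = 2: numerator weight 4, denominator 3.
A(h/2) − A(h) = -0.2332152860 − (-0.2340152617) = 0.0007999757
Divide by 2^2 − 1 = 3: 0.0007999757/3 = 0.0002666586
R = A(h/2) + (A(h/2) − A(h))/3 = -0.2332152860 + 0.0002666586 = -0.2329486274
Correction |R − A(h/2)| = 2.667e-04; gap |A(h/2) − A(h)| = 8.000e-04.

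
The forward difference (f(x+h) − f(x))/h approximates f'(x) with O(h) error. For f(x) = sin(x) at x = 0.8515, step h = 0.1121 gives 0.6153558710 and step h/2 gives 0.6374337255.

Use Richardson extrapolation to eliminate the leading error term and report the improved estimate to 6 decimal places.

Leading term ∝ h^1; use weight 2 = 2^1.
2×0.6374337255 − 0.6153558710 = 0.6595115800
0.6595115800 ÷ 1 = 0.6595115800

0.659512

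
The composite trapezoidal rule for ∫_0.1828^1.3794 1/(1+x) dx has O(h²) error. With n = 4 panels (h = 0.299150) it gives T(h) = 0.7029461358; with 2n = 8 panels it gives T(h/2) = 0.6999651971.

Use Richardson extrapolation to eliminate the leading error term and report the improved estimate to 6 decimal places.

0.698972

The method has order 2: 2^2 = 4.
Top: 4(0.6999651971) − (0.7029461358) = 2.0969146526
Extrapolated: 2.0969146526 / 3 = 0.6989715509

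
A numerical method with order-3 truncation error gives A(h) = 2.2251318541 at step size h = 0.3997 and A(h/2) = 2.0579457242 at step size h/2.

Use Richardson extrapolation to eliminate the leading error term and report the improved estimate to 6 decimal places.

Order 3 gives 2^r = 8 and 2^r − 1 = 7.
8×2.0579457242 − 2.2251318541 = 14.2384339395
Divide by 2^3 − 1 = 7.
So the Richardson estimate is 2.0340619914.
Shift from A(h/2): −0.0238837328.

2.034062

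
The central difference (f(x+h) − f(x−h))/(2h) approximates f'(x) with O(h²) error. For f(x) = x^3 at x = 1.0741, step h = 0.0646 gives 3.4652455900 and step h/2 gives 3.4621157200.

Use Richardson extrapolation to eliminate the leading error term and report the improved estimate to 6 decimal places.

3.461072

Error is O(h^2); halving h shrinks it by 2^2 = 4.
Numerator 4×A(h/2) − A(h) = 4×3.4621157200 − 3.4652455900 = 10.3832172900
R = 10.3832172900/3 = 3.4610724300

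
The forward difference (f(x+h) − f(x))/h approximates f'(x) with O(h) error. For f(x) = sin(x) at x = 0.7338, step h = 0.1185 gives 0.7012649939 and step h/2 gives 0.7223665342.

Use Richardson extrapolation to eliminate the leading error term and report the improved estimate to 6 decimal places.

0.743468

Method order is 1; weight 2^1 = 2.
Difference of the inputs: 0.7223665342 − 0.7012649939 = 0.0211015403
Divide by 2^1 − 1 = 1: 0.0211015403/1 = 0.0211015403
R = 0.7223665342 + 0.0211015403 = 0.7434680745
Gap between inputs: 2.110e-02; correction applied: +0.0211015403.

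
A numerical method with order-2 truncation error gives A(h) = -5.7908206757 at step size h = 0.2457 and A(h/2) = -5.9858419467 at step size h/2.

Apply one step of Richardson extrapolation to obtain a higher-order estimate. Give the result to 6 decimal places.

Error is O(h^2); halving h shrinks it by 2^2 = 4.
4·(-5.9858419467) = -23.9433677868; (-23.9433677868) − (-5.7908206757) = -18.1525471111
Divide by 2^2 − 1 = 3.
Extrapolated: (-18.1525471111) / 3 = -6.0508490370
Shift from A(h/2): −0.0650070903.

-6.050849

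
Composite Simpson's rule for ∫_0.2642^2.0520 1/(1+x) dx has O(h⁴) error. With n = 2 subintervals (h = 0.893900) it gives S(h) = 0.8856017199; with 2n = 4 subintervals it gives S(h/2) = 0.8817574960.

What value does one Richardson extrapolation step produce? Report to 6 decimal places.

0.881501

The method has order 4: 2^4 = 16.
16·0.8817574960 − 0.8856017199 = 13.2225182161
Denominator 16 − 1 = 15.
So the Richardson estimate is 0.8815012144.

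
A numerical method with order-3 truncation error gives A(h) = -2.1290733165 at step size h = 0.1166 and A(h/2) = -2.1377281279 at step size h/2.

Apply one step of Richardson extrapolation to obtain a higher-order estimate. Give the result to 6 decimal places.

Method order is 3; weight 2^3 = 8.
8*(-2.1377281279) = -17.1018250232; subtract (-2.1290733165) → -14.9727517067
Denominator 8 − 1 = 7.
(-14.9727517067) ÷ 7 = -2.1389645295
Gap between inputs: 8.655e-03; correction applied: −0.0012364016.

-2.138965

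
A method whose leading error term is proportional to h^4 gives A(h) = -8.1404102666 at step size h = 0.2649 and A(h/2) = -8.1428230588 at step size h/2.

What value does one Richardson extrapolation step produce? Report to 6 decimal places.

The method has order 4: 2^4 = 16.
Numerator 16 × A(h/2) − A(h) = 16 × (-8.1428230588) − (-8.1404102666) = -122.1447586742
Denominator 16 − 1 = 15.
R = (-122.1447586742)/15 = -8.1429839116

-8.142984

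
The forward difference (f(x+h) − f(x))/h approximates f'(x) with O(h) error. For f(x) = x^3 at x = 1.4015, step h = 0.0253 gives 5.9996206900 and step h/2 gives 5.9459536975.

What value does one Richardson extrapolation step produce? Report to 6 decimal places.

5.892287

Leading term ∝ h^1; use weight 2 = 2^1.
2×5.9459536975 − 5.9996206900 = 5.8922867050
Divide by 2^1 − 1 = 1.
So the Richardson estimate is 5.8922867050.
Shift from A(h/2): −0.0536669925.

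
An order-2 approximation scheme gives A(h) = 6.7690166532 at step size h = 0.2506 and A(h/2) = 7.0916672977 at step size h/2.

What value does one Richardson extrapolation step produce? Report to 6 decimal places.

r = 2: numerator weight 4, denominator 3.
2^2×A(h/2) = 28.3666691908; minus A(h) gives 21.5976525376.
Denominator 4 − 1 = 3.
(4×7.0916672977 − 6.7690166532)/(4 − 1) = 7.1992175125

7.199218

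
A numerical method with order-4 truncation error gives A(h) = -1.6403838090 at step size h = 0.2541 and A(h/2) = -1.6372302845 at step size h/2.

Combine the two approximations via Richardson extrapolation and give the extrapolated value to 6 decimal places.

Leading term ∝ h^4; use weight 16 = 2^4.
16×(-1.6372302845) − (-1.6403838090) = -24.5553007430
Divide by 2^4 − 1 = 15.
So the Richardson estimate is -1.6370200495.
Correction |R − A(h/2)| = 2.102e-04; gap |A(h/2) − A(h)| = 3.154e-03.

-1.637020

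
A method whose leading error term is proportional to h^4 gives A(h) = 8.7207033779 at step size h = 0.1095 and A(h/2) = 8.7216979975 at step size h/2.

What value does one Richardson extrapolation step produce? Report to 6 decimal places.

8.721764

With r = 4 the leading error scales as h^4, so the weight is 2^4 = 16.
16*8.7216979975 − 8.7207033779 = 130.8264645821
130.8264645821 ÷ 15 = 8.7217643055
Shift from A(h/2): +0.0000663080.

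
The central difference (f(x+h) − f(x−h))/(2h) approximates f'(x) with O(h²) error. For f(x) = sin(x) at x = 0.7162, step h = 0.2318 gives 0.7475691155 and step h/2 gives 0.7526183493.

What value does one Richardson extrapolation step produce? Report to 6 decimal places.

0.754301

Leading term ∝ h^2; use weight 4 = 2^2.
4 × 0.7526183493 − 0.7475691155 = 2.2629042817
Denominator 4 − 1 = 3.
(4 × 0.7526183493 − 0.7475691155)/(4 − 1) = 0.7543014272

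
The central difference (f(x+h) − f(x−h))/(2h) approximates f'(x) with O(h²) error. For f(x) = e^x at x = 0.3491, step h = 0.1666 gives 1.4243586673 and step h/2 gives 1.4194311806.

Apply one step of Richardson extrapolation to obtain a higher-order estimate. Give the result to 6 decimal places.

With r = 2 the leading error scales as h^2, so the weight is 2^2 = 4.
4*1.4194311806 = 5.6777247224; 5.6777247224 − 1.4243586673 = 4.2533660551
R = 4.2533660551/3 = 1.4177886850
Correction |R − A(h/2)| = 1.642e-03; gap |A(h/2) − A(h)| = 4.927e-03.

1.417789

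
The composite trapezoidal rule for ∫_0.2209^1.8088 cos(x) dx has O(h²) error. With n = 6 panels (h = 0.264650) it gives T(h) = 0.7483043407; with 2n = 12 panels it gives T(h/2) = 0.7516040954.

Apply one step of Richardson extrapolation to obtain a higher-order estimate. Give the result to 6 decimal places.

r = 2: numerator weight 4, denominator 3.
2^2·A(h/2) = 3.0064163816; minus A(h) gives 2.2581120409.
Denominator 4 − 1 = 3.
So the Richardson estimate is 0.7527040136.

0.752704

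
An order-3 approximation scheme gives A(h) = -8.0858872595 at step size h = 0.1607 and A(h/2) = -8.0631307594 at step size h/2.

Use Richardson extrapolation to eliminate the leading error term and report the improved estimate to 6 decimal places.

The method has order 3: 2^3 = 8.
8×(-8.0631307594) = -64.5050460752; (-64.5050460752) − (-8.0858872595) = -56.4191588157
Extrapolated: (-56.4191588157) / 7 = -8.0598798308
Correction |R − A(h/2)| = 3.251e-03; gap |A(h/2) − A(h)| = 2.276e-02.

-8.059880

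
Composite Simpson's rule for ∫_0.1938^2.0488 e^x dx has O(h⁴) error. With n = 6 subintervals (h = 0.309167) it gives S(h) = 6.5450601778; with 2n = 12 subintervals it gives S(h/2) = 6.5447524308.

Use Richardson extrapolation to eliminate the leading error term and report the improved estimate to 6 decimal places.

r = 4: numerator weight 16, denominator 15.
Difference of the inputs: 6.5447524308 − 6.5450601778 = -0.0003077470
Divide by 2^4 − 1 = 15: (-0.0003077470)/15 = -0.0000205165
R = A(h/2) + (A(h/2) − A(h))/15 = 6.5447524308 − 0.0000205165 = 6.5447319143

6.544732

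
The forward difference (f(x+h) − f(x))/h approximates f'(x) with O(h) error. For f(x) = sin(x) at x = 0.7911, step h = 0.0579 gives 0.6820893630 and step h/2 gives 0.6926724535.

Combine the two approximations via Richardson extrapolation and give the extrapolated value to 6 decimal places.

0.703256

The method has order 1: 2^1 = 2.
2×0.6926724535 = 1.3853449070; subtract 0.6820893630 → 0.7032555440
(2×0.6926724535 − 0.6820893630)/(2 − 1) = 0.7032555440
Correction |R − A(h/2)| = 1.058e-02; gap |A(h/2) − A(h)| = 1.058e-02.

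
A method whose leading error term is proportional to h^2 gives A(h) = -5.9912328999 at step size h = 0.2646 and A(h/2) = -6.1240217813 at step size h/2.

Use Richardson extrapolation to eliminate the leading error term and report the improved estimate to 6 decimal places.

-6.168285

With r = 2 the leading error scales as h^2, so the weight is 2^2 = 4.
Weighted: (-24.4960871252) − (-5.9912328999) = -18.5048542253
R = (-18.5048542253)/3 = -6.1682847418
Correction |R − A(h/2)| = 4.426e-02; gap |A(h/2) − A(h)| = 1.328e-01.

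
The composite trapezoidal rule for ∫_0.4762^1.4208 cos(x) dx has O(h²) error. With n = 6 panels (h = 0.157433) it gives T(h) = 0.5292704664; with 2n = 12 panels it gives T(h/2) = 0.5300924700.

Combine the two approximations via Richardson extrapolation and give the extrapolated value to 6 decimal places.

0.530366

Method order is 2; weight 2^2 = 4.
4×0.5300924700 − 0.5292704664 = 1.5910994136
Denominator 4 − 1 = 3.
(4×0.5300924700 − 0.5292704664)/(4 − 1) = 0.5303664712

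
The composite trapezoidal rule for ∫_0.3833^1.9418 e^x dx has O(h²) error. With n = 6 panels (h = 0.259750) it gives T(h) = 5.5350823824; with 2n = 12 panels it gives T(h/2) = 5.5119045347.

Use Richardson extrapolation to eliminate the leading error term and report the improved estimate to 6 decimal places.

Order 2 gives 2^r = 4 and 2^r − 1 = 3.
4 × 5.5119045347 − 5.5350823824 = 16.5125357564
Denominator 4 − 1 = 3.
Result: 5.5041785855
Gap between inputs: 2.318e-02; correction applied: −0.0077259492.

5.504179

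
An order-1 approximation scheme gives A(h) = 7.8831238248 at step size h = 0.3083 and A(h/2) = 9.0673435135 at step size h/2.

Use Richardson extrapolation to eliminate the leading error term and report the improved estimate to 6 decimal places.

r = 1, so 2^r = 2.
2 × 9.0673435135 = 18.1346870270; 18.1346870270 − 7.8831238248 = 10.2515632022
Denominator 2 − 1 = 1.
Extrapolated: 10.2515632022 / 1 = 10.2515632022
Correction |R − A(h/2)| = 1.184e+00; gap |A(h/2) − A(h)| = 1.184e+00.

10.251563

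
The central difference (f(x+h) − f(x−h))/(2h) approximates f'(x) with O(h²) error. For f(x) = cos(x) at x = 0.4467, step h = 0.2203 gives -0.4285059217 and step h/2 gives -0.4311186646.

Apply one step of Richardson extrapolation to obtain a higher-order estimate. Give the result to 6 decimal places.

Leading term ∝ h^2; use weight 4 = 2^2.
4·(-0.4311186646) = -1.7244746584; (-1.7244746584) − (-0.4285059217) = -1.2959687367
R = (-1.2959687367)/3 = -0.4319895789
Gap between inputs: 2.613e-03; correction applied: −0.0008709143.

-0.431990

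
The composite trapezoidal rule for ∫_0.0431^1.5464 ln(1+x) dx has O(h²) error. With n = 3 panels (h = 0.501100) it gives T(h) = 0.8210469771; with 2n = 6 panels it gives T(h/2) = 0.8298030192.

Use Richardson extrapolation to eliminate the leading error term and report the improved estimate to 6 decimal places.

Order 2 gives 2^r = 4 and 2^r − 1 = 3.
4*0.8298030192 − 0.8210469771 = 2.4981650997
Denominator 4 − 1 = 3.
R = 2.4981650997/3 = 0.8327216999
Correction |R − A(h/2)| = 2.919e-03; gap |A(h/2) − A(h)| = 8.756e-03.

0.832722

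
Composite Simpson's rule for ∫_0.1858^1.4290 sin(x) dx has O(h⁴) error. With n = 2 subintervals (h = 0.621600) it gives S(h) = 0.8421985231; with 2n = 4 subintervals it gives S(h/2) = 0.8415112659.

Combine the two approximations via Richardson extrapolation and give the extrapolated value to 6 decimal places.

Method order is 4; weight 2^4 = 16.
A(h/2) − A(h) = 0.8415112659 − 0.8421985231 = -0.0006872572
Correction (A(h/2) − A(h))/(16 − 1) = (-0.0006872572)/15 = -0.0000458171
R = 0.8415112659 − 0.0000458171 = 0.8414654488
Correction |R − A(h/2)| = 4.582e-05; gap |A(h/2) − A(h)| = 6.873e-04.

0.841465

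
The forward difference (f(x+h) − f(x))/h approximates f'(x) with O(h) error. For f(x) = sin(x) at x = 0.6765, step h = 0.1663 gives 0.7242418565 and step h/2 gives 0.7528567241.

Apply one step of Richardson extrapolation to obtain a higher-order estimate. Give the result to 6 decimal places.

Order 1 gives 2^r = 2 and 2^r − 1 = 1.
2·0.7528567241 − 0.7242418565 = 0.7814715917
Extrapolated: 0.7814715917 / 1 = 0.7814715917
Gap between inputs: 2.861e-02; correction applied: +0.0286148676.

0.781472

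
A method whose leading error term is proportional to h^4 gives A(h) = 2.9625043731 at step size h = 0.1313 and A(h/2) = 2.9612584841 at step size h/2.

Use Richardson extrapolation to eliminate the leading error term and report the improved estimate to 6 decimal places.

2.961175

Leading term ∝ h^4; use weight 16 = 2^4.
16*2.9612584841 = 47.3801357456; 47.3801357456 − 2.9625043731 = 44.4176313725
R = 44.4176313725/15 = 2.9611754248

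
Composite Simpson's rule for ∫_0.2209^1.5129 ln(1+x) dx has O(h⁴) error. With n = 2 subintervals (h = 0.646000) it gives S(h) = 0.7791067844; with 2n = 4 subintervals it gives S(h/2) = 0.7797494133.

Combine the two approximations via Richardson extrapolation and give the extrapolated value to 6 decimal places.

The method has order 4: 2^4 = 16.
16×0.7797494133 = 12.4759906128; subtract 0.7791067844 → 11.6968838284
Denominator 16 − 1 = 15.
(16×0.7797494133 − 0.7791067844)/(16 − 1) = 0.7797922552

0.779792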